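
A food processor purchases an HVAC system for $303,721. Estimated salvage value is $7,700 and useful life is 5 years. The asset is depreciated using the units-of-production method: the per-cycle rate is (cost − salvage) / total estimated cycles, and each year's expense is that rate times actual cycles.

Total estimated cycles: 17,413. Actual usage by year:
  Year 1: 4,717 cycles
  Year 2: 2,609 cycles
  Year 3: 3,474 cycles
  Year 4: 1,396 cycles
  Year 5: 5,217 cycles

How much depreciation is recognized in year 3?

Depreciable base = $303,721 − $7,700 = $296,021.
Rate = $296,021 / 17,413 cycles = $17 per cycle.
Year 1: 4,717 × $17 = $80,189. Book value $223,532.
Year 2: 2,609 × $17 = $44,353. Book value $179,179.
Year 3: 3,474 × $17 = $59,058. Book value $120,121.

$59,058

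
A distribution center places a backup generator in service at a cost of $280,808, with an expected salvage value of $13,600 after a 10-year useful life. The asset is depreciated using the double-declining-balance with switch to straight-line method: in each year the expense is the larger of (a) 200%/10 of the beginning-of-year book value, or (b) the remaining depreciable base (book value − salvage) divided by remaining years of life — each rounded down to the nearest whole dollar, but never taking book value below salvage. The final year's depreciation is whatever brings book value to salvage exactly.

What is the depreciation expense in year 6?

$18,403

Depreciable base = $280,808 − $13,600 = $267,208.
Year 1: DB = ⌊$280,808 × 200%/10⌋ = $56,161; SL = ⌊$267,208/10⌋ = $26,720 → take DB $56,161. Book value $224,647.
Year 2: DB = ⌊$224,647 × 200%/10⌋ = $44,929; SL = ⌊$211,047/9⌋ = $23,449 → take DB $44,929. Book value $179,718.
Year 3: DB = ⌊$179,718 × 200%/10⌋ = $35,943; SL = ⌊$166,118/8⌋ = $20,764 → take DB $35,943. Book value $143,775.
Year 4: DB = ⌊$143,775 × 200%/10⌋ = $28,755; SL = ⌊$130,175/7⌋ = $18,596 → take DB $28,755. Book value $115,020.
Year 5: DB = ⌊$115,020 × 200%/10⌋ = $23,004; SL = ⌊$101,420/6⌋ = $16,903 → take DB $23,004. Book value $92,016.
Year 6: DB = ⌊$92,016 × 200%/10⌋ = $18,403; SL = ⌊$78,416/5⌋ = $15,683 → take DB $18,403. Book value $73,613.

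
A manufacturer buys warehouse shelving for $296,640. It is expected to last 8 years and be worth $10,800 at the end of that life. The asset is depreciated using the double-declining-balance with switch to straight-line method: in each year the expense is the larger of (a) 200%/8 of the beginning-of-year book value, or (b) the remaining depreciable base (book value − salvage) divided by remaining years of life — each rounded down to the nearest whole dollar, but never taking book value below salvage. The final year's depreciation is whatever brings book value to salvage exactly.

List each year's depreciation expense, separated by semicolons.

$74,160; $55,620; $41,715; $31,286; $23,464; $19,865; $19,865; $19,865

Depreciable base = $296,640 − $10,800 = $285,840.
Year 1: DB = ⌊$296,640 × 200%/8⌋ = $74,160; SL = ⌊$285,840/8⌋ = $35,730 → take DB $74,160. Book value $222,480.
Year 2: DB = ⌊$222,480 × 200%/8⌋ = $55,620; SL = ⌊$211,680/7⌋ = $30,240 → take DB $55,620. Book value $166,860.
Year 3: DB = ⌊$166,860 × 200%/8⌋ = $41,715; SL = ⌊$156,060/6⌋ = $26,010 → take DB $41,715. Book value $125,145.
Year 4: DB = ⌊$125,145 × 200%/8⌋ = $31,286; SL = ⌊$114,345/5⌋ = $22,869 → take DB $31,286. Book value $93,859.
Year 5: DB = ⌊$93,859 × 200%/8⌋ = $23,464; SL = ⌊$83,059/4⌋ = $20,764 → take DB $23,464. Book value $70,395.
Year 6: DB = ⌊$70,395 × 200%/8⌋ = $17,598; SL = ⌊$59,595/3⌋ = $19,865 → take SL $19,865. Book value $50,530.
Year 7: DB = ⌊$50,530 × 200%/8⌋ = $12,632; SL = ⌊$39,730/2⌋ = $19,865 → take SL $19,865. Book value $30,665.
Year 8 (final): $30,665 − $10,800 = $19,865. Book value $10,800.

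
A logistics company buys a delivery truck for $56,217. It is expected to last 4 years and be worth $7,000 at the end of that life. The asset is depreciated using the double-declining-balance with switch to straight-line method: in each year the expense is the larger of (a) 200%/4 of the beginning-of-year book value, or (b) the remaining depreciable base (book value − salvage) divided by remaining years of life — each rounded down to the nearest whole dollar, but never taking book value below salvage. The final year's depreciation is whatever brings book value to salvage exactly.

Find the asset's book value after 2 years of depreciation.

Depreciable base = $56,217 − $7,000 = $49,217.
Year 1: DB = ⌊$56,217 × 200%/4⌋ = $28,108; SL = ⌊$49,217/4⌋ = $12,304 → take DB $28,108. Book value $28,109.
Year 2: DB = ⌊$28,109 × 200%/4⌋ = $14,054; SL = ⌊$21,109/3⌋ = $7,036 → take DB $14,054. Book value $14,055.

$14,055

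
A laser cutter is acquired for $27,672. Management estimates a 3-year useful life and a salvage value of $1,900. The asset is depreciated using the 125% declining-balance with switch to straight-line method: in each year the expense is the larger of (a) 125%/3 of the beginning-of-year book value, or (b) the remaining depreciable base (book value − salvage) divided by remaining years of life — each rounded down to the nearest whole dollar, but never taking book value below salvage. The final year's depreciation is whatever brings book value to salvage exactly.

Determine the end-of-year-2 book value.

Depreciable base = $27,672 − $1,900 = $25,772.
Year 1: DB = ⌊$27,672 × 125%/3⌋ = $11,530; SL = ⌊$25,772/3⌋ = $8,590 → take DB $11,530. Book value $16,142.
Year 2: DB = ⌊$16,142 × 125%/3⌋ = $6,725; SL = ⌊$14,242/2⌋ = $7,121 → take SL $7,121. Book value $9,021.

$9,021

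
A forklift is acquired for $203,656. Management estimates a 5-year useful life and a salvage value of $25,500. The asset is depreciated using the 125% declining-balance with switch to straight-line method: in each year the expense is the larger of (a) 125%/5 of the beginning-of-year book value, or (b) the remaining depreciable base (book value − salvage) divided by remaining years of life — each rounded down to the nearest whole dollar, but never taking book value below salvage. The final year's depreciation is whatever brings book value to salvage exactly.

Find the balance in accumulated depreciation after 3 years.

$118,784

Depreciable base = $203,656 − $25,500 = $178,156.
Year 1: DB = ⌊$203,656 × 125%/5⌋ = $50,914; SL = ⌊$178,156/5⌋ = $35,631 → take DB $50,914. Book value $152,742.
Year 2: DB = ⌊$152,742 × 125%/5⌋ = $38,185; SL = ⌊$127,242/4⌋ = $31,810 → take DB $38,185. Book value $114,557.
Year 3: DB = ⌊$114,557 × 125%/5⌋ = $28,639; SL = ⌊$89,057/3⌋ = $29,685 → take SL $29,685. Book value $84,872.
Accumulated through year 3 = $203,656 − $84,872 = $118,784.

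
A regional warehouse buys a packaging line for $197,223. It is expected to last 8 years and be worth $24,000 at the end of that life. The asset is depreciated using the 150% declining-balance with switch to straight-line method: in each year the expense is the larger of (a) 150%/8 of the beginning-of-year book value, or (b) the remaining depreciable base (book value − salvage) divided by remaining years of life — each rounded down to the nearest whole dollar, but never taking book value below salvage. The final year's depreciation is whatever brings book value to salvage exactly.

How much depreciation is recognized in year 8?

Depreciable base = $197,223 − $24,000 = $173,223.
Year 1: DB = ⌊$197,223 × 150%/8⌋ = $36,979; SL = ⌊$173,223/8⌋ = $21,652 → take DB $36,979. Book value $160,244.
Year 2: DB = ⌊$160,244 × 150%/8⌋ = $30,045; SL = ⌊$136,244/7⌋ = $19,463 → take DB $30,045. Book value $130,199.
Year 3: DB = ⌊$130,199 × 150%/8⌋ = $24,412; SL = ⌊$106,199/6⌋ = $17,699 → take DB $24,412. Book value $105,787.
Year 4: DB = ⌊$105,787 × 150%/8⌋ = $19,835; SL = ⌊$81,787/5⌋ = $16,357 → take DB $19,835. Book value $85,952.
Year 5: DB = ⌊$85,952 × 150%/8⌋ = $16,116; SL = ⌊$61,952/4⌋ = $15,488 → take DB $16,116. Book value $69,836.
Year 6: DB = ⌊$69,836 × 150%/8⌋ = $13,094; SL = ⌊$45,836/3⌋ = $15,278 → take SL $15,278. Book value $54,558.
Year 7: DB = ⌊$54,558 × 150%/8⌋ = $10,229; SL = ⌊$30,558/2⌋ = $15,279 → take SL $15,279. Book value $39,279.
Year 8 (final): $39,279 − $24,000 = $15,279. Book value $24,000.

$15,279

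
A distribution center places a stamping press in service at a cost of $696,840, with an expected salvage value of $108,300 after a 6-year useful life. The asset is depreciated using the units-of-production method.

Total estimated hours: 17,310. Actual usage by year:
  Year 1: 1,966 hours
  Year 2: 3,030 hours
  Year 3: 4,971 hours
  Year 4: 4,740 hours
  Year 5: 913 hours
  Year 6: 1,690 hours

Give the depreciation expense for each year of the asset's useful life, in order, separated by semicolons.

Depreciable base = $696,840 − $108,300 = $588,540.
Rate = $588,540 / 17,310 hours = $34 per hour.
Year 1: 1,966 × $34 = $66,844. Book value $629,996.
Year 2: 3,030 × $34 = $103,020. Book value $526,976.
Year 3: 4,971 × $34 = $169,014. Book value $357,962.
Year 4: 4,740 × $34 = $161,160. Book value $196,802.
Year 5: 913 × $34 = $31,042. Book value $165,760.
Year 6: 1,690 × $34 = $57,460. Book value $108,300.

$66,844; $103,020; $169,014; $161,160; $31,042; $57,460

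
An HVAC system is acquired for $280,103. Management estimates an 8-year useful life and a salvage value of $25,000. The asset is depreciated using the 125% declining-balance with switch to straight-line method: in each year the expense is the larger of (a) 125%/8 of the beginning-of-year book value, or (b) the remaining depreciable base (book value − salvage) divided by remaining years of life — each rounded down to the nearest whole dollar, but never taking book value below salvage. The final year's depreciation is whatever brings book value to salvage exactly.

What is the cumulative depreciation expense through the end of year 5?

Depreciable base = $280,103 − $25,000 = $255,103.
Year 1: DB = ⌊$280,103 × 125%/8⌋ = $43,766; SL = ⌊$255,103/8⌋ = $31,887 → take DB $43,766. Book value $236,337.
Year 2: DB = ⌊$236,337 × 125%/8⌋ = $36,927; SL = ⌊$211,337/7⌋ = $30,191 → take DB $36,927. Book value $199,410.
Year 3: DB = ⌊$199,410 × 125%/8⌋ = $31,157; SL = ⌊$174,410/6⌋ = $29,068 → take DB $31,157. Book value $168,253.
Year 4: DB = ⌊$168,253 × 125%/8⌋ = $26,289; SL = ⌊$143,253/5⌋ = $28,650 → take SL $28,650. Book value $139,603.
Year 5: DB = ⌊$139,603 × 125%/8⌋ = $21,812; SL = ⌊$114,603/4⌋ = $28,650 → take SL $28,650. Book value $110,953.
Accumulated through year 5 = $280,103 − $110,953 = $169,150.

$169,150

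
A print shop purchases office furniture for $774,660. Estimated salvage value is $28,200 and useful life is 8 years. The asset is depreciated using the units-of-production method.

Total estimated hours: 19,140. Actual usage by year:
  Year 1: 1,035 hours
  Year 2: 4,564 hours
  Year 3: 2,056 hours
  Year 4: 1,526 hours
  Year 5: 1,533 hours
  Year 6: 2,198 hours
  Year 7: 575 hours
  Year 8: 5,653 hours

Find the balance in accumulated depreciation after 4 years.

$358,059

Depreciable base = $774,660 − $28,200 = $746,460.
Rate = $746,460 / 19,140 hours = $39 per hour.
Year 1: 1,035 × $39 = $40,365. Book value $734,295.
Year 2: 4,564 × $39 = $177,996. Book value $556,299.
Year 3: 2,056 × $39 = $80,184. Book value $476,115.
Year 4: 1,526 × $39 = $59,514. Book value $416,601.
Accumulated through year 4 = $774,660 − $416,601 = $358,059.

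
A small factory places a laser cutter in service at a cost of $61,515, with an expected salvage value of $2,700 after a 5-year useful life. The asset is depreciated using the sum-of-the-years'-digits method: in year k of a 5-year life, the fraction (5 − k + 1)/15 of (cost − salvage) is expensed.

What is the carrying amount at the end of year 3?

Depreciable base = $61,515 − $2,700 = $58,815.
Sum of the years' digits = 5+4+3+2+1 = 15.
Year 1: $58,815 × 5/15 = $19,605. Book value $41,910.
Year 2: $58,815 × 4/15 = $15,684. Book value $26,226.
Year 3: $58,815 × 3/15 = $11,763. Book value $14,463.

$14,463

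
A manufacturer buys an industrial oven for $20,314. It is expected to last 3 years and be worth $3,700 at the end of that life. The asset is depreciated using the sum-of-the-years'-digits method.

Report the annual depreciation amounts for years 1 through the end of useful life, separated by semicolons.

$8,307; $5,538; $2,769

Depreciable base = $20,314 − $3,700 = $16,614.
Sum of the years' digits = 3+2+1 = 6.
Year 1: $16,614 × 3/6 = $8,307. Book value $12,007.
Year 2: $16,614 × 2/6 = $5,538. Book value $6,469.
Year 3: $16,614 × 1/6 = $2,769. Book value $3,700.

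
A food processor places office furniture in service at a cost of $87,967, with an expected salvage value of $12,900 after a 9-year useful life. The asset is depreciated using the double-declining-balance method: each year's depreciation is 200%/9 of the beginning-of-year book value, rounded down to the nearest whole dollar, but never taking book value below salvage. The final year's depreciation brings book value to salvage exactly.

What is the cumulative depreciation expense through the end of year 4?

$55,774

Depreciable base = $87,967 − $12,900 = $75,067.
Year 1: ⌊$87,967 × 200%/9⌋ = $19,548. Book value $68,419.
Year 2: ⌊$68,419 × 200%/9⌋ = $15,204. Book value $53,215.
Year 3: ⌊$53,215 × 200%/9⌋ = $11,825. Book value $41,390.
Year 4: ⌊$41,390 × 200%/9⌋ = $9,197. Book value $32,193.
Accumulated through year 4 = $87,967 − $32,193 = $55,774.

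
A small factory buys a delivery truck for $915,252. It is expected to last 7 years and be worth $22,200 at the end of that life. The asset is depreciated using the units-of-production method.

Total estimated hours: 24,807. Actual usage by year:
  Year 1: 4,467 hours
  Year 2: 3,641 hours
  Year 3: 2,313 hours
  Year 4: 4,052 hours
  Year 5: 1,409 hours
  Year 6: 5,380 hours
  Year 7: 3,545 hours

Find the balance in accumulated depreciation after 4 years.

$521,028

Depreciable base = $915,252 − $22,200 = $893,052.
Rate = $893,052 / 24,807 hours = $36 per hour.
Year 1: 4,467 × $36 = $160,812. Book value $754,440.
Year 2: 3,641 × $36 = $131,076. Book value $623,364.
Year 3: 2,313 × $36 = $83,268. Book value $540,096.
Year 4: 4,052 × $36 = $145,872. Book value $394,224.
Accumulated through year 4 = $915,252 − $394,224 = $521,028.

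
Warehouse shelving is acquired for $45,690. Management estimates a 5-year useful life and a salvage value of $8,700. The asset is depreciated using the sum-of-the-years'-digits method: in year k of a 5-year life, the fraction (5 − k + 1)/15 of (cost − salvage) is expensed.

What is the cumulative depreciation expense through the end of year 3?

Depreciable base = $45,690 − $8,700 = $36,990.
Sum of the years' digits = 5+4+3+2+1 = 15.
Year 1: $36,990 × 5/15 = $12,330. Book value $33,360.
Year 2: $36,990 × 4/15 = $9,864. Book value $23,496.
Year 3: $36,990 × 3/15 = $7,398. Book value $16,098.
Accumulated through year 3 = $45,690 − $16,098 = $29,592.

$29,592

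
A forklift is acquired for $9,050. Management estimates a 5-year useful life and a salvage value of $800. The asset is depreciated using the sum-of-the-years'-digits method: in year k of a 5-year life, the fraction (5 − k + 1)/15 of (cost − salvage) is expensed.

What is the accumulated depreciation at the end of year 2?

Depreciable base = $9,050 − $800 = $8,250.
Sum of the years' digits = 5+4+3+2+1 = 15.
Year 1: $8,250 × 5/15 = $2,750. Book value $6,300.
Year 2: $8,250 × 4/15 = $2,200. Book value $4,100.
Accumulated through year 2 = $9,050 − $4,100 = $4,950.

$4,950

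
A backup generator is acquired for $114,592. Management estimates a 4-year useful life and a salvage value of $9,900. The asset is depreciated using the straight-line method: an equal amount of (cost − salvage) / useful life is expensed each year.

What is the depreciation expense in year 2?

$26,173

Depreciable base = $114,592 − $9,900 = $104,692.
Annual expense = $104,692 / 4 = $26,173.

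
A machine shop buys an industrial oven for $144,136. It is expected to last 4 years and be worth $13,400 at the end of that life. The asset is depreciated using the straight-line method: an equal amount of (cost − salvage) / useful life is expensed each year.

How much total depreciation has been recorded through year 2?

Depreciable base = $144,136 − $13,400 = $130,736.
Annual expense = $130,736 / 4 = $32,684.
End of year 1: book value $111,452.
End of year 2: book value $78,768.
Accumulated through year 2 = $144,136 − $78,768 = $65,368.

$65,368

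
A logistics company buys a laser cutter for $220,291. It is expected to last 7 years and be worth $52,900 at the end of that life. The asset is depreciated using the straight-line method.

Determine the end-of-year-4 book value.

Depreciable base = $220,291 − $52,900 = $167,391.
Annual expense = $167,391 / 7 = $23,913.
End of year 1: book value $196,378.
End of year 2: book value $172,465.
End of year 3: book value $148,552.
End of year 4: book value $124,639.

$124,639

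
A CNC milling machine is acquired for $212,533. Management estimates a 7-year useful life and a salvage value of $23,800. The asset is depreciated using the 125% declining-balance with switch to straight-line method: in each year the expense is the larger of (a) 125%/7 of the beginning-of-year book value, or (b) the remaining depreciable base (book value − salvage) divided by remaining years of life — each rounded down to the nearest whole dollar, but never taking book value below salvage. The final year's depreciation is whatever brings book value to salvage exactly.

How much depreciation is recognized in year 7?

Depreciable base = $212,533 − $23,800 = $188,733.
Year 1: DB = ⌊$212,533 × 125%/7⌋ = $37,952; SL = ⌊$188,733/7⌋ = $26,961 → take DB $37,952. Book value $174,581.
Year 2: DB = ⌊$174,581 × 125%/7⌋ = $31,175; SL = ⌊$150,781/6⌋ = $25,130 → take DB $31,175. Book value $143,406.
Year 3: DB = ⌊$143,406 × 125%/7⌋ = $25,608; SL = ⌊$119,606/5⌋ = $23,921 → take DB $25,608. Book value $117,798.
Year 4: DB = ⌊$117,798 × 125%/7⌋ = $21,035; SL = ⌊$93,998/4⌋ = $23,499 → take SL $23,499. Book value $94,299.
Year 5: DB = ⌊$94,299 × 125%/7⌋ = $16,839; SL = ⌊$70,499/3⌋ = $23,499 → take SL $23,499. Book value $70,800.
Year 6: DB = ⌊$70,800 × 125%/7⌋ = $12,642; SL = ⌊$47,000/2⌋ = $23,500 → take SL $23,500. Book value $47,300.
Year 7 (final): $47,300 − $23,800 = $23,500. Book value $23,800.

$23,500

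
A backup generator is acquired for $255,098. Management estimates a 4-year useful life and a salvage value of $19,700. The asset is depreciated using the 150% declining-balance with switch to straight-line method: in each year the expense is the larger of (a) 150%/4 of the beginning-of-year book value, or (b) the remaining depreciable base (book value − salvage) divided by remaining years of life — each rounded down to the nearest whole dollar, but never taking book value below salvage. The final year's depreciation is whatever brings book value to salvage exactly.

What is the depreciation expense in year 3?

$39,974

Depreciable base = $255,098 − $19,700 = $235,398.
Year 1: DB = ⌊$255,098 × 150%/4⌋ = $95,661; SL = ⌊$235,398/4⌋ = $58,849 → take DB $95,661. Book value $159,437.
Year 2: DB = ⌊$159,437 × 150%/4⌋ = $59,788; SL = ⌊$139,737/3⌋ = $46,579 → take DB $59,788. Book value $99,649.
Year 3: DB = ⌊$99,649 × 150%/4⌋ = $37,368; SL = ⌊$79,949/2⌋ = $39,974 → take SL $39,974. Book value $59,675.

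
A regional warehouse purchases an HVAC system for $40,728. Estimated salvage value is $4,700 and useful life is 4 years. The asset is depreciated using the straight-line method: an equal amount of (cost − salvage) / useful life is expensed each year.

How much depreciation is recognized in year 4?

Depreciable base = $40,728 − $4,700 = $36,028.
Annual expense = $36,028 / 4 = $9,007.

$9,007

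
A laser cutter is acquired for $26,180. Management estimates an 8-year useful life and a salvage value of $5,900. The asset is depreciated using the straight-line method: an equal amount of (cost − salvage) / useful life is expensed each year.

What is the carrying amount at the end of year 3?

Depreciable base = $26,180 − $5,900 = $20,280.
Annual expense = $20,280 / 8 = $2,535.
End of year 1: book value $23,645.
End of year 2: book value $21,110.
End of year 3: book value $18,575.

$18,575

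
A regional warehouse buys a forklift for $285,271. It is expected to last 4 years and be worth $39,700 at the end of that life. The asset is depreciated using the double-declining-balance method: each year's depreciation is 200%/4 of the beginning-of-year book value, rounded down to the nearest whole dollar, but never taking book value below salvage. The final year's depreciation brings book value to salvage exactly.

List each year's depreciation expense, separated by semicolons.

$142,635; $71,318; $31,618; $0

Depreciable base = $285,271 − $39,700 = $245,571.
Year 1: ⌊$285,271 × 200%/4⌋ = $142,635. Book value $142,636.
Year 2: ⌊$142,636 × 200%/4⌋ = $71,318. Book value $71,318.
Year 3: ⌊$71,318 × 200%/4⌋ = $35,659, capped at $31,618. Book value $39,700.
Year 4 (final): $39,700 − $39,700 = $0. Book value $39,700.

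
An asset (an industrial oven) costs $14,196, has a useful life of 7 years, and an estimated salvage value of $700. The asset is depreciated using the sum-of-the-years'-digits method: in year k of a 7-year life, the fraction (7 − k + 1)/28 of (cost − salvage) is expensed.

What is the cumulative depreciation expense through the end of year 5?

Depreciable base = $14,196 − $700 = $13,496.
Sum of the years' digits = 7+6+5+4+3+2+1 = 28.
Year 1: $13,496 × 7/28 = $3,374. Book value $10,822.
Year 2: $13,496 × 6/28 = $2,892. Book value $7,930.
Year 3: $13,496 × 5/28 = $2,410. Book value $5,520.
Year 4: $13,496 × 4/28 = $1,928. Book value $3,592.
Year 5: $13,496 × 3/28 = $1,446. Book value $2,146.
Accumulated through year 5 = $14,196 − $2,146 = $12,050.

$12,050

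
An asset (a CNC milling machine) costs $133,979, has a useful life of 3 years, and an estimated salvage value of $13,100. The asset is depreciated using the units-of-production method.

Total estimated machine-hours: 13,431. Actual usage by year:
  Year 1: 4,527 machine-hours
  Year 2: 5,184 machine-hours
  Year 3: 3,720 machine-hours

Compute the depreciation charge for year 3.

$33,480

Depreciable base = $133,979 − $13,100 = $120,879.
Rate = $120,879 / 13,431 machine-hours = $9 per machine-hour.
Year 1: 4,527 × $9 = $40,743. Book value $93,236.
Year 2: 5,184 × $9 = $46,656. Book value $46,580.
Year 3: 3,720 × $9 = $33,480. Book value $13,100.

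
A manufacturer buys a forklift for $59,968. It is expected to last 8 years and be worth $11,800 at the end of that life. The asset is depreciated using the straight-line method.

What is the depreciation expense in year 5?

Depreciable base = $59,968 − $11,800 = $48,168.
Annual expense = $48,168 / 8 = $6,021.

$6,021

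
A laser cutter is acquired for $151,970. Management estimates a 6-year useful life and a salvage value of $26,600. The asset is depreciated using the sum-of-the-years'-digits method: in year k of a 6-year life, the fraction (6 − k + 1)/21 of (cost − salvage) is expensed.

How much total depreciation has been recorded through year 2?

$65,670

Depreciable base = $151,970 − $26,600 = $125,370.
Sum of the years' digits = 6+5+4+3+2+1 = 21.
Year 1: $125,370 × 6/21 = $35,820. Book value $116,150.
Year 2: $125,370 × 5/21 = $29,850. Book value $86,300.
Accumulated through year 2 = $151,970 − $86,300 = $65,670.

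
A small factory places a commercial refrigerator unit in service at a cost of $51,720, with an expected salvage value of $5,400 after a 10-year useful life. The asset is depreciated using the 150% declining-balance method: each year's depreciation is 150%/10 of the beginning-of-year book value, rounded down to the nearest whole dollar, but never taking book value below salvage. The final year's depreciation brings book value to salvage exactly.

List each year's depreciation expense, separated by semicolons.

Depreciable base = $51,720 − $5,400 = $46,320.
Year 1: ⌊$51,720 × 150%/10⌋ = $7,758. Book value $43,962.
Year 2: ⌊$43,962 × 150%/10⌋ = $6,594. Book value $37,368.
Year 3: ⌊$37,368 × 150%/10⌋ = $5,605. Book value $31,763.
Year 4: ⌊$31,763 × 150%/10⌋ = $4,764. Book value $26,999.
Year 5: ⌊$26,999 × 150%/10⌋ = $4,049. Book value $22,950.
Year 6: ⌊$22,950 × 150%/10⌋ = $3,442. Book value $19,508.
Year 7: ⌊$19,508 × 150%/10⌋ = $2,926. Book value $16,582.
Year 8: ⌊$16,582 × 150%/10⌋ = $2,487. Book value $14,095.
Year 9: ⌊$14,095 × 150%/10⌋ = $2,114. Book value $11,981.
Year 10 (final): $11,981 − $5,400 = $6,581. Book value $5,400.

$7,758; $6,594; $5,605; $4,764; $4,049; $3,442; $2,926; $2,487; $2,114; $6,581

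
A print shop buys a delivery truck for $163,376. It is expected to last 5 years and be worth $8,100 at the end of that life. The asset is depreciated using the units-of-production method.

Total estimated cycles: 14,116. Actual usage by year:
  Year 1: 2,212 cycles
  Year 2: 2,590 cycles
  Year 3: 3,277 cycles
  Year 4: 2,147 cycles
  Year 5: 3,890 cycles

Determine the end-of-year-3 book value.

$74,507

Depreciable base = $163,376 − $8,100 = $155,276.
Rate = $155,276 / 14,116 cycles = $11 per cycle.
Year 1: 2,212 × $11 = $24,332. Book value $139,044.
Year 2: 2,590 × $11 = $28,490. Book value $110,554.
Year 3: 3,277 × $11 = $36,047. Book value $74,507.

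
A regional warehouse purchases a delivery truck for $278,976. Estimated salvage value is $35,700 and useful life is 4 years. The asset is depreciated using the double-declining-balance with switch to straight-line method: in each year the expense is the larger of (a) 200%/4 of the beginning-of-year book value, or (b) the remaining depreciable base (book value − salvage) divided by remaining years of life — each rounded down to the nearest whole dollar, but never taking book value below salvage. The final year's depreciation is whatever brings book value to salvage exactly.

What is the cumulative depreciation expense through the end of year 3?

Depreciable base = $278,976 − $35,700 = $243,276.
Year 1: DB = ⌊$278,976 × 200%/4⌋ = $139,488; SL = ⌊$243,276/4⌋ = $60,819 → take DB $139,488. Book value $139,488.
Year 2: DB = ⌊$139,488 × 200%/4⌋ = $69,744; SL = ⌊$103,788/3⌋ = $34,596 → take DB $69,744. Book value $69,744.
Year 3: DB = ⌊$69,744 × 200%/4⌋ = $34,872; SL = ⌊$34,044/2⌋ = $17,022 → take DB $34,872, capped at $34,044. Book value $35,700.
Accumulated through year 3 = $278,976 − $35,700 = $243,276.

$243,276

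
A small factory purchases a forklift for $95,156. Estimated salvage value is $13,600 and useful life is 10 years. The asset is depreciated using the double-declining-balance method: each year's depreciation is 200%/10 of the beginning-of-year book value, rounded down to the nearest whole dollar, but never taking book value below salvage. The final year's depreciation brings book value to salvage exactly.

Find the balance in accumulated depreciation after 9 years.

Depreciable base = $95,156 − $13,600 = $81,556.
Year 1: ⌊$95,156 × 200%/10⌋ = $19,031. Book value $76,125.
Year 2: ⌊$76,125 × 200%/10⌋ = $15,225. Book value $60,900.
Year 3: ⌊$60,900 × 200%/10⌋ = $12,180. Book value $48,720.
Year 4: ⌊$48,720 × 200%/10⌋ = $9,744. Book value $38,976.
Year 5: ⌊$38,976 × 200%/10⌋ = $7,795. Book value $31,181.
Year 6: ⌊$31,181 × 200%/10⌋ = $6,236. Book value $24,945.
Year 7: ⌊$24,945 × 200%/10⌋ = $4,989. Book value $19,956.
Year 8: ⌊$19,956 × 200%/10⌋ = $3,991. Book value $15,965.
Year 9: ⌊$15,965 × 200%/10⌋ = $3,193, capped at $2,365. Book value $13,600.
Accumulated through year 9 = $95,156 − $13,600 = $81,556.

$81,556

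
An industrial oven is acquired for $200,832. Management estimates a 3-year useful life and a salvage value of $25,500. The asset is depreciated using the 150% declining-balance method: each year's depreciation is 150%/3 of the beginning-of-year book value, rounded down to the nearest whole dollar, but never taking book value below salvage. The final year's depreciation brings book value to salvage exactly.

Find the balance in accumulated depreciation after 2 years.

$150,624

Depreciable base = $200,832 − $25,500 = $175,332.
Year 1: ⌊$200,832 × 150%/3⌋ = $100,416. Book value $100,416.
Year 2: ⌊$100,416 × 150%/3⌋ = $50,208. Book value $50,208.
Accumulated through year 2 = $200,832 − $50,208 = $150,624.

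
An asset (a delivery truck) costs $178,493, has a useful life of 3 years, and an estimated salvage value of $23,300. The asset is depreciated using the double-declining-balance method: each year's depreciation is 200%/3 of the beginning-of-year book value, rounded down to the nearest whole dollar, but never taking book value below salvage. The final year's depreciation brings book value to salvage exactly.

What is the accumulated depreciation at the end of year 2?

Depreciable base = $178,493 − $23,300 = $155,193.
Year 1: ⌊$178,493 × 200%/3⌋ = $118,995. Book value $59,498.
Year 2: ⌊$59,498 × 200%/3⌋ = $39,665, capped at $36,198. Book value $23,300.
Accumulated through year 2 = $178,493 − $23,300 = $155,193.

$155,193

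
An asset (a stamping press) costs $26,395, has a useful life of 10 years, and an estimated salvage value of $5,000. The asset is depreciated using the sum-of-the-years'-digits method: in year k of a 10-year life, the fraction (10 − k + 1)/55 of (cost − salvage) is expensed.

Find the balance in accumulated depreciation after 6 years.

$17,505

Depreciable base = $26,395 − $5,000 = $21,395.
Sum of the years' digits = 10+9+8+7+6+5+4+3+2+1 = 55.
Year 1: $21,395 × 10/55 = $3,890. Book value $22,505.
Year 2: $21,395 × 9/55 = $3,501. Book value $19,004.
Year 3: $21,395 × 8/55 = $3,112. Book value $15,892.
Year 4: $21,395 × 7/55 = $2,723. Book value $13,169.
Year 5: $21,395 × 6/55 = $2,334. Book value $10,835.
Year 6: $21,395 × 5/55 = $1,945. Book value $8,890.
Accumulated through year 6 = $26,395 − $8,890 = $17,505.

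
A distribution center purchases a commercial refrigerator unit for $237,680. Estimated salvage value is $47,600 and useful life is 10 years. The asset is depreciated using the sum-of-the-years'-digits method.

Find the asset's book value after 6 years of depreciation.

$82,160

Depreciable base = $237,680 − $47,600 = $190,080.
Sum of the years' digits = 10+9+8+7+6+5+4+3+2+1 = 55.
Year 1: $190,080 × 10/55 = $34,560. Book value $203,120.
Year 2: $190,080 × 9/55 = $31,104. Book value $172,016.
Year 3: $190,080 × 8/55 = $27,648. Book value $144,368.
Year 4: $190,080 × 7/55 = $24,192. Book value $120,176.
Year 5: $190,080 × 6/55 = $20,736. Book value $99,440.
Year 6: $190,080 × 5/55 = $17,280. Book value $82,160.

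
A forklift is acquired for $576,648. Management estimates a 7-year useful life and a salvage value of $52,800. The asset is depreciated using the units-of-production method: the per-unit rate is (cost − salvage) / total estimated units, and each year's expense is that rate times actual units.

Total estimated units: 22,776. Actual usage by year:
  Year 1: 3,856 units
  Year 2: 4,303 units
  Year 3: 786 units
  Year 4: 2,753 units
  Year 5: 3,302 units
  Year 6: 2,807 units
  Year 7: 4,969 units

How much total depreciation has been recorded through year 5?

Depreciable base = $576,648 − $52,800 = $523,848.
Rate = $523,848 / 22,776 units = $23 per unit.
Year 1: 3,856 × $23 = $88,688. Book value $487,960.
Year 2: 4,303 × $23 = $98,969. Book value $388,991.
Year 3: 786 × $23 = $18,078. Book value $370,913.
Year 4: 2,753 × $23 = $63,319. Book value $307,594.
Year 5: 3,302 × $23 = $75,946. Book value $231,648.
Accumulated through year 5 = $576,648 − $231,648 = $345,000.

$345,000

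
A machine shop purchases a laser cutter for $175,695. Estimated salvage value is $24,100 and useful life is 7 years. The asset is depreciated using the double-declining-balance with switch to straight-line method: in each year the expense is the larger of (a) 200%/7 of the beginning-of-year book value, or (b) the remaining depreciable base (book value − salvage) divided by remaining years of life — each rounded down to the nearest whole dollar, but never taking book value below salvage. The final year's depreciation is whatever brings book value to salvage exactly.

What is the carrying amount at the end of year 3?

Depreciable base = $175,695 − $24,100 = $151,595.
Year 1: DB = ⌊$175,695 × 200%/7⌋ = $50,198; SL = ⌊$151,595/7⌋ = $21,656 → take DB $50,198. Book value $125,497.
Year 2: DB = ⌊$125,497 × 200%/7⌋ = $35,856; SL = ⌊$101,397/6⌋ = $16,899 → take DB $35,856. Book value $89,641.
Year 3: DB = ⌊$89,641 × 200%/7⌋ = $25,611; SL = ⌊$65,541/5⌋ = $13,108 → take DB $25,611. Book value $64,030.

$64,030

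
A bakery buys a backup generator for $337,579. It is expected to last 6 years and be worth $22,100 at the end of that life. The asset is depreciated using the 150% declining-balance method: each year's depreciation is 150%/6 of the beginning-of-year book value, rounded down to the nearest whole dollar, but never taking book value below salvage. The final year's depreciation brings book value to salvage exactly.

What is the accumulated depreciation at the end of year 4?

$230,766

Depreciable base = $337,579 − $22,100 = $315,479.
Year 1: ⌊$337,579 × 150%/6⌋ = $84,394. Book value $253,185.
Year 2: ⌊$253,185 × 150%/6⌋ = $63,296. Book value $189,889.
Year 3: ⌊$189,889 × 150%/6⌋ = $47,472. Book value $142,417.
Year 4: ⌊$142,417 × 150%/6⌋ = $35,604. Book value $106,813.
Accumulated through year 4 = $337,579 − $106,813 = $230,766.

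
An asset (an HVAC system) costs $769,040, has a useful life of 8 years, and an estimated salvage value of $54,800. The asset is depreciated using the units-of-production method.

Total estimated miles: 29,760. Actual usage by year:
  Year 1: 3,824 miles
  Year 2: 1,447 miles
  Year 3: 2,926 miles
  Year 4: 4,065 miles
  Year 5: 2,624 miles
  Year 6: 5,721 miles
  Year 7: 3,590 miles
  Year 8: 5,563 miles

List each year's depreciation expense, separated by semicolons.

Depreciable base = $769,040 − $54,800 = $714,240.
Rate = $714,240 / 29,760 miles = $24 per mile.
Year 1: 3,824 × $24 = $91,776. Book value $677,264.
Year 2: 1,447 × $24 = $34,728. Book value $642,536.
Year 3: 2,926 × $24 = $70,224. Book value $572,312.
Year 4: 4,065 × $24 = $97,560. Book value $474,752.
Year 5: 2,624 × $24 = $62,976. Book value $411,776.
Year 6: 5,721 × $24 = $137,304. Book value $274,472.
Year 7: 3,590 × $24 = $86,160. Book value $188,312.
Year 8: 5,563 × $24 = $133,512. Book value $54,800.

$91,776; $34,728; $70,224; $97,560; $62,976; $137,304; $86,160; $133,512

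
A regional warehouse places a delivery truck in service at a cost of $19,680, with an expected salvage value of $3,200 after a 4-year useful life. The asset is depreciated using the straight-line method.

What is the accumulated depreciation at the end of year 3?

$12,360

Depreciable base = $19,680 − $3,200 = $16,480.
Annual expense = $16,480 / 4 = $4,120.
End of year 1: book value $15,560.
End of year 2: book value $11,440.
End of year 3: book value $7,320.
Accumulated through year 3 = $19,680 − $7,320 = $12,360.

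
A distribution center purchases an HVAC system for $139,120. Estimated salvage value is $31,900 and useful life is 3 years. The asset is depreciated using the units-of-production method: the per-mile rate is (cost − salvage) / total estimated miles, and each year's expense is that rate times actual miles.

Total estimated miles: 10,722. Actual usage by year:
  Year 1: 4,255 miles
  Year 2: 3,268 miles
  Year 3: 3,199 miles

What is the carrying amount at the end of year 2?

Depreciable base = $139,120 − $31,900 = $107,220.
Rate = $107,220 / 10,722 miles = $10 per mile.
Year 1: 4,255 × $10 = $42,550. Book value $96,570.
Year 2: 3,268 × $10 = $32,680. Book value $63,890.

$63,890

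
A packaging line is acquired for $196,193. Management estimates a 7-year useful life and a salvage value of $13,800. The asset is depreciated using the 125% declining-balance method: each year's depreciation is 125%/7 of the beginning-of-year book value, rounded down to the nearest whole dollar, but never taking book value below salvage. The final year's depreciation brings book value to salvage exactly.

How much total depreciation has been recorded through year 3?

$87,451

Depreciable base = $196,193 − $13,800 = $182,393.
Year 1: ⌊$196,193 × 125%/7⌋ = $35,034. Book value $161,159.
Year 2: ⌊$161,159 × 125%/7⌋ = $28,778. Book value $132,381.
Year 3: ⌊$132,381 × 125%/7⌋ = $23,639. Book value $108,742.
Accumulated through year 3 = $196,193 − $108,742 = $87,451.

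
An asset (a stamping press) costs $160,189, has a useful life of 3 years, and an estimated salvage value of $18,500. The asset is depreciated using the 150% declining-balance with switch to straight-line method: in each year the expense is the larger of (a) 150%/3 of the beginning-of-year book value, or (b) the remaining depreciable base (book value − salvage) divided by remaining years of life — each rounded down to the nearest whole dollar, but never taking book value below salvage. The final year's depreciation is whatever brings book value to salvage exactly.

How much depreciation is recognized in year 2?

Depreciable base = $160,189 − $18,500 = $141,689.
Year 1: DB = ⌊$160,189 × 150%/3⌋ = $80,094; SL = ⌊$141,689/3⌋ = $47,229 → take DB $80,094. Book value $80,095.
Year 2: DB = ⌊$80,095 × 150%/3⌋ = $40,047; SL = ⌊$61,595/2⌋ = $30,797 → take DB $40,047. Book value $40,048.

$40,047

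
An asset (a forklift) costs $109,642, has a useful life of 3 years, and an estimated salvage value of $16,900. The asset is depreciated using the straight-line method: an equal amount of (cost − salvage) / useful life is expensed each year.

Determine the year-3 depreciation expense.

Depreciable base = $109,642 − $16,900 = $92,742.
Annual expense = $92,742 / 3 = $30,914.

$30,914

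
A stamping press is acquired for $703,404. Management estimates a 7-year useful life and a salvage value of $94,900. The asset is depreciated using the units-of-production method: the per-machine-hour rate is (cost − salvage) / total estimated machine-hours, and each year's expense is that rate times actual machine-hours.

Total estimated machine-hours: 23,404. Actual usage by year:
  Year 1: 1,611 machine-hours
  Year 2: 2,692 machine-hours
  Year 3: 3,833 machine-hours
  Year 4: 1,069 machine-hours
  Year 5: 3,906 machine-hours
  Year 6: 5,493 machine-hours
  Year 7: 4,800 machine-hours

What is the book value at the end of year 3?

$491,868

Depreciable base = $703,404 − $94,900 = $608,504.
Rate = $608,504 / 23,404 machine-hours = $26 per machine-hour.
Year 1: 1,611 × $26 = $41,886. Book value $661,518.
Year 2: 2,692 × $26 = $69,992. Book value $591,526.
Year 3: 3,833 × $26 = $99,658. Book value $491,868.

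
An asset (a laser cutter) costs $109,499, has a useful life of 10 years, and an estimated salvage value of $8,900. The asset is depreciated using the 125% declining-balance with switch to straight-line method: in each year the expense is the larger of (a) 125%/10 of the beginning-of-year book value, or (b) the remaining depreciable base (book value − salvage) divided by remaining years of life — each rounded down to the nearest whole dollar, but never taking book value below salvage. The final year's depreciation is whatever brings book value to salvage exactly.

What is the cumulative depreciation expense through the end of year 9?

Depreciable base = $109,499 − $8,900 = $100,599.
Year 1: DB = ⌊$109,499 × 125%/10⌋ = $13,687; SL = ⌊$100,599/10⌋ = $10,059 → take DB $13,687. Book value $95,812.
Year 2: DB = ⌊$95,812 × 125%/10⌋ = $11,976; SL = ⌊$86,912/9⌋ = $9,656 → take DB $11,976. Book value $83,836.
Year 3: DB = ⌊$83,836 × 125%/10⌋ = $10,479; SL = ⌊$74,936/8⌋ = $9,367 → take DB $10,479. Book value $73,357.
Year 4: DB = ⌊$73,357 × 125%/10⌋ = $9,169; SL = ⌊$64,457/7⌋ = $9,208 → take SL $9,208. Book value $64,149.
Year 5: DB = ⌊$64,149 × 125%/10⌋ = $8,018; SL = ⌊$55,249/6⌋ = $9,208 → take SL $9,208. Book value $54,941.
Year 6: DB = ⌊$54,941 × 125%/10⌋ = $6,867; SL = ⌊$46,041/5⌋ = $9,208 → take SL $9,208. Book value $45,733.
Year 7: DB = ⌊$45,733 × 125%/10⌋ = $5,716; SL = ⌊$36,833/4⌋ = $9,208 → take SL $9,208. Book value $36,525.
Year 8: DB = ⌊$36,525 × 125%/10⌋ = $4,565; SL = ⌊$27,625/3⌋ = $9,208 → take SL $9,208. Book value $27,317.
Year 9: DB = ⌊$27,317 × 125%/10⌋ = $3,414; SL = ⌊$18,417/2⌋ = $9,208 → take SL $9,208. Book value $18,109.
Accumulated through year 9 = $109,499 − $18,109 = $91,390.

$91,390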